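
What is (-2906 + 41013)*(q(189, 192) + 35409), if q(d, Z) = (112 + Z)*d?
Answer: 3538806555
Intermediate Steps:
q(d, Z) = d*(112 + Z)
(-2906 + 41013)*(q(189, 192) + 35409) = (-2906 + 41013)*(189*(112 + 192) + 35409) = 38107*(189*304 + 35409) = 38107*(57456 + 35409) = 38107*92865 = 3538806555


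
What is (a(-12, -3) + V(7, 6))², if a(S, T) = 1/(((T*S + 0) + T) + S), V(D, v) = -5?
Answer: 10816/441 ≈ 24.526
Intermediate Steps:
a(S, T) = 1/(S + T + S*T) (a(S, T) = 1/(((S*T + 0) + T) + S) = 1/((S*T + T) + S) = 1/((T + S*T) + S) = 1/(S + T + S*T))
(a(-12, -3) + V(7, 6))² = (1/(-12 - 3 - 12*(-3)) - 5)² = (1/(-12 - 3 + 36) - 5)² = (1/21 - 5)² = (-104/21)² = 10816/441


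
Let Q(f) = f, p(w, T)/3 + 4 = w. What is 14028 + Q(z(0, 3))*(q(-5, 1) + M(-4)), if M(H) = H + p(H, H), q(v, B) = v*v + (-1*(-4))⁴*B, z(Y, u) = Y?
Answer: 14028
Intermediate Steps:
p(w, T) = -12 + 3*w
q(v, B) = v² + 256*B (q(v, B) = v² + 4⁴*B = v² + 256*B)
M(H) = -12 + 4*H (M(H) = H + (-12 + 3*H) = -12 + 4*H)
14028 + Q(z(0, 3))*(q(-5, 1) + M(-4)) = 14028 + 0*(((-5)² + 256*1) + (-12 + 4*(-4))) = 14028 + 0*((25 + 256) + (-12 - 16)) = 14028 + 0*(281 - 28) = 14028 + 0*253 = 14028 + 0 = 14028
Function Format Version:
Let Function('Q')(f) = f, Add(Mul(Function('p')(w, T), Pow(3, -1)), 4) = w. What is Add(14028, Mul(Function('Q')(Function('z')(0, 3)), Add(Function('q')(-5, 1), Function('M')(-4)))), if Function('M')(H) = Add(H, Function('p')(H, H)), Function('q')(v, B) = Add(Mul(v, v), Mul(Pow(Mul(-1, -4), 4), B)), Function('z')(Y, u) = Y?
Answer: 14028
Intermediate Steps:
Function('p')(w, T) = Add(-12, Mul(3, w))
Function('q')(v, B) = Add(Pow(v, 2), Mul(256, B)) (Function('q')(v, B) = Add(Pow(v, 2), Mul(Pow(4, 4), B)) = Add(Pow(v, 2), Mul(256, B)))
Function('M')(H) = Add(-12, Mul(4, H)) (Function('M')(H) = Add(H, Add(-12, Mul(3, H))) = Add(-12, Mul(4, H)))
Add(14028, Mul(Function('Q')(Function('z')(0, 3)), Add(Function('q')(-5, 1), Function('M')(-4)))) = Add(14028, Mul(0, Add(Add(Pow(-5, 2), Mul(256, 1)), Add(-12, Mul(4, -4))))) = Add(14028, Mul(0, Add(Add(25, 256), Add(-12, -16)))) = Add(14028, Mul(0, Add(281, -28))) = Add(14028, Mul(0, 253)) = Add(14028, 0) = 14028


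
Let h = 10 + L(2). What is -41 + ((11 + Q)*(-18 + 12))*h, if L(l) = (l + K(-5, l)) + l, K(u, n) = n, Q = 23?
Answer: -3305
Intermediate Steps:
L(l) = 3*l (L(l) = (l + l) + l = 2*l + l = 3*l)
h = 16 (h = 10 + 3*2 = 10 + 6 = 16)
-41 + ((11 + Q)*(-18 + 12))*h = -41 + ((11 + 23)*(-18 + 12))*16 = -41 + (34*(-6))*16 = -41 - 204*16 = -41 - 3264 = -3305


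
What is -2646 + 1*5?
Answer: -2641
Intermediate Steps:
-2646 + 1*5 = -2646 + 5 = -2641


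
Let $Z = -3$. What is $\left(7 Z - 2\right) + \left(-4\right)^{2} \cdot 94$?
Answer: $1481$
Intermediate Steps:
$\left(7 Z - 2\right) + \left(-4\right)^{2} \cdot 94 = \left(7 \left(-3\right) - 2\right) + \left(-4\right)^{2} \cdot 94 = \left(-21 - 2\right) + 16 \cdot 94 = -23 + 1504 = 1481$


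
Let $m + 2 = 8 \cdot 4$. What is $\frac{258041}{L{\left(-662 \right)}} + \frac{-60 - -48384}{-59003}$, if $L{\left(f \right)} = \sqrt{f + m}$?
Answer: $- \frac{48324}{59003} - \frac{258041 i \sqrt{158}}{316} \approx -0.81901 - 10264.0 i$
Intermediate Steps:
$m = 30$ ($m = -2 + 8 \cdot 4 = -2 + 32 = 30$)
$L{\left(f \right)} = \sqrt{30 + f}$ ($L{\left(f \right)} = \sqrt{f + 30} = \sqrt{30 + f}$)
$\frac{258041}{L{\left(-662 \right)}} + \frac{-60 - -48384}{-59003} = \frac{258041}{\sqrt{30 - 662}} + \frac{-60 - -48384}{-59003} = \frac{258041}{\sqrt{-632}} + \left(-60 + 48384\right) \left(- \frac{1}{59003}\right) = \frac{258041}{2 i \sqrt{158}} + 48324 \left(- \frac{1}{59003}\right) = 258041 \left(- \frac{i \sqrt{158}}{316}\right) - \frac{48324}{59003} = - \frac{258041 i \sqrt{158}}{316} - \frac{48324}{59003} = - \frac{48324}{59003} - \frac{258041 i \sqrt{158}}{316}$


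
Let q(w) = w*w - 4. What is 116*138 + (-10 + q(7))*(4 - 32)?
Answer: 15028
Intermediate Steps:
q(w) = -4 + w**2 (q(w) = w**2 - 4 = -4 + w**2)
116*138 + (-10 + q(7))*(4 - 32) = 116*138 + (-10 + (-4 + 7**2))*(4 - 32) = 16008 + (-10 + (-4 + 49))*(-28) = 16008 + (-10 + 45)*(-28) = 16008 + 35*(-28) = 16008 - 980 = 15028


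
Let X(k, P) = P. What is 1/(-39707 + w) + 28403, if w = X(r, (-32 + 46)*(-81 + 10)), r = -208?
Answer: 1156030502/40701 ≈ 28403.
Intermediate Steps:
w = -994 (w = (-32 + 46)*(-81 + 10) = 14*(-71) = -994)
1/(-39707 + w) + 28403 = 1/(-39707 - 994) + 28403 = 1/(-40701) + 28403 = -1/40701 + 28403 = 1156030502/40701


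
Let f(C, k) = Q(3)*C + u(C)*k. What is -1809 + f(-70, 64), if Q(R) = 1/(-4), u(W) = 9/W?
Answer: -125981/70 ≈ -1799.7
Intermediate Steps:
Q(R) = -¼
f(C, k) = -C/4 + 9*k/C (f(C, k) = -C/4 + (9/C)*k = -C/4 + 9*k/C)
-1809 + f(-70, 64) = -1809 + (-¼*(-70) + 9*64/(-70)) = -1809 + (35/2 + 9*64*(-1/70)) = -1809 + (35/2 - 288/35) = -1809 + 649/70 = -125981/70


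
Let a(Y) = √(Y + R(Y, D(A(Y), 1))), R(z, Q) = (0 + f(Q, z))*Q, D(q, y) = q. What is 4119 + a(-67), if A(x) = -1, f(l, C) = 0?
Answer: 4119 + I*√67 ≈ 4119.0 + 8.1853*I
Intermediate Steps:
R(z, Q) = 0 (R(z, Q) = (0 + 0)*Q = 0*Q = 0)
a(Y) = √Y (a(Y) = √(Y + 0) = √Y)
4119 + a(-67) = 4119 + √(-67) = 4119 + I*√67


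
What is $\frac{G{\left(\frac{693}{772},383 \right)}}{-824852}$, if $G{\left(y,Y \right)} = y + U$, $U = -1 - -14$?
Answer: $- \frac{10729}{636785744} \approx -1.6849 \cdot 10^{-5}$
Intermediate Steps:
$U = 13$ ($U = -1 + 14 = 13$)
$G{\left(y,Y \right)} = 13 + y$ ($G{\left(y,Y \right)} = y + 13 = 13 + y$)
$\frac{G{\left(\frac{693}{772},383 \right)}}{-824852} = \frac{13 + \frac{693}{772}}{-824852} = \left(13 + 693 \cdot \frac{1}{772}\right) \left(- \frac{1}{824852}\right) = \left(13 + \frac{693}{772}\right) \left(- \frac{1}{824852}\right) = \frac{10729}{772} \left(- \frac{1}{824852}\right) = - \frac{10729}{636785744}$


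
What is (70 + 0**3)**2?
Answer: 4900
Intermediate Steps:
(70 + 0**3)**2 = (70 + 0)**2 = 70**2 = 4900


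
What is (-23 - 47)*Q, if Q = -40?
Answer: 2800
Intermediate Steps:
(-23 - 47)*Q = (-23 - 47)*(-40) = -70*(-40) = 2800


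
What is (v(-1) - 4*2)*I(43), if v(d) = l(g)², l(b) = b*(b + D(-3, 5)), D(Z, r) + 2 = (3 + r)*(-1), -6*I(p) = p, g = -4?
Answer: -67252/3 ≈ -22417.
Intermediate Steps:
I(p) = -p/6
D(Z, r) = -5 - r (D(Z, r) = -2 + (3 + r)*(-1) = -2 + (-3 - r) = -5 - r)
l(b) = b*(-10 + b) (l(b) = b*(b + (-5 - 1*5)) = b*(b + (-5 - 5)) = b*(b - 10) = b*(-10 + b))
v(d) = 3136 (v(d) = (-4*(-10 - 4))² = (-4*(-14))² = 56² = 3136)
(v(-1) - 4*2)*I(43) = (3136 - 4*2)*(-⅙*43) = (3136 - 8)*(-43/6) = 3128*(-43/6) = -67252/3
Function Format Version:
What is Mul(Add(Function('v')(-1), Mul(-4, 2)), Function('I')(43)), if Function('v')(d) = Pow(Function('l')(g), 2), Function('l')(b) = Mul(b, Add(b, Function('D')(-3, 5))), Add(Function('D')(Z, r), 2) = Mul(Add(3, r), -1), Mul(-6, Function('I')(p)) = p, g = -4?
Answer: Rational(-67252, 3) ≈ -22417.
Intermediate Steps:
Function('I')(p) = Mul(Rational(-1, 6), p)
Function('D')(Z, r) = Add(-5, Mul(-1, r)) (Function('D')(Z, r) = Add(-2, Mul(Add(3, r), -1)) = Add(-2, Add(-3, Mul(-1, r))) = Add(-5, Mul(-1, r)))
Function('l')(b) = Mul(b, Add(-10, b)) (Function('l')(b) = Mul(b, Add(b, Add(-5, Mul(-1, 5)))) = Mul(b, Add(b, Add(-5, -5))) = Mul(b, Add(b, -10)) = Mul(b, Add(-10, b)))
Function('v')(d) = 3136 (Function('v')(d) = Pow(Mul(-4, Add(-10, -4)), 2) = Pow(Mul(-4, -14), 2) = Pow(56, 2) = 3136)
Mul(Add(Function('v')(-1), Mul(-4, 2)), Function('I')(43)) = Mul(Add(3136, Mul(-4, 2)), Mul(Rational(-1, 6), 43)) = Mul(Add(3136, -8), Rational(-43, 6)) = Mul(3128, Rational(-43, 6)) = Rational(-67252, 3)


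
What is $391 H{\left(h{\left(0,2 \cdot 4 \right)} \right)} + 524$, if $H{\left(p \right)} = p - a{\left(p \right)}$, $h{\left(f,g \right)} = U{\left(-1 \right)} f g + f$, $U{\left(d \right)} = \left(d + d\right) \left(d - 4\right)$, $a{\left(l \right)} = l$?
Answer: $524$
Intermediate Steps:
$U{\left(d \right)} = 2 d \left(-4 + d\right)$
$h{\left(f,g \right)} = f + 10 f g$ ($h{\left(f,g \right)} = 2 \left(-1\right) \left(-4 - 1\right) f g + f = 2 \left(-1\right) \left(-5\right) f g + f = 10 f g + f = f + 10 f g$)
$H{\left(p \right)} = 0$ ($H{\left(p \right)} = p - p = 0$)
$391 H{\left(h{\left(0,2 \cdot 4 \right)} \right)} + 524 = 391 \cdot 0 + 524 = 0 + 524 = 524$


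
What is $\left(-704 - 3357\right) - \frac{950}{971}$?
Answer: $- \frac{3944181}{971} \approx -4062.0$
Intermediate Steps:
$\left(-704 - 3357\right) - \frac{950}{971} = -4061 - \frac{950}{971} = - \frac{3944181}{971}$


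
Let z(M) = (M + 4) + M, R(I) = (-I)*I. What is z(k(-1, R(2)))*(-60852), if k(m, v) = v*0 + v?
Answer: 243408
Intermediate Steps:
R(I) = -I²
k(m, v) = v (k(m, v) = 0 + v = v)
z(M) = 4 + 2*M (z(M) = (4 + M) + M = 4 + 2*M)
z(k(-1, R(2)))*(-60852) = (4 + 2*(-1*2²))*(-60852) = (4 + 2*(-1*4))*(-60852) = (4 + 2*(-4))*(-60852) = (4 - 8)*(-60852) = -4*(-60852) = 243408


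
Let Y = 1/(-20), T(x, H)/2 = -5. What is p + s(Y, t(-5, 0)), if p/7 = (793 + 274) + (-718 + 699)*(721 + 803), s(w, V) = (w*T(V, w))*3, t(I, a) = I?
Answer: -390443/2 ≈ -1.9522e+5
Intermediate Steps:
T(x, H) = -10 (T(x, H) = 2*(-5) = -10)
Y = -1/20 ≈ -0.050000
s(w, V) = -30*w (s(w, V) = (w*(-10))*3 = -10*w*3 = -30*w)
p = -195223 (p = 7*((793 + 274) + (-718 + 699)*(721 + 803)) = 7*(1067 - 19*1524) = 7*(1067 - 28956) = 7*(-27889) = -195223)
p + s(Y, t(-5, 0)) = -195223 - 30*(-1/20) = -195223 + 3/2 = -390443/2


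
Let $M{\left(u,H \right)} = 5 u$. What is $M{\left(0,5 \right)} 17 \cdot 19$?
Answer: $0$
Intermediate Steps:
$M{\left(0,5 \right)} 17 \cdot 19 = 5 \cdot 0 \cdot 17 \cdot 19 = 0 \cdot 17 \cdot 19 = 0 \cdot 19 = 0$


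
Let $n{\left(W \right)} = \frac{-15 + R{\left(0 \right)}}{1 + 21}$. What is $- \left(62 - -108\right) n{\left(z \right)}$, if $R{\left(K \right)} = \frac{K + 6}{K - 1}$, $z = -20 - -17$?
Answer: $\frac{1785}{11} \approx 162.27$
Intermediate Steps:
$z = -3$ ($z = -20 + 17 = -3$)
$R{\left(K \right)} = \frac{6 + K}{-1 + K}$
$n{\left(W \right)} = - \frac{21}{22}$ ($n{\left(W \right)} = \frac{-15 + \frac{6 + 0}{-1 + 0}}{1 + 21} = \frac{-15 + \frac{1}{-1} \cdot 6}{22} = \left(-15 - 6\right) \frac{1}{22} = \left(-21\right) \frac{1}{22} = - \frac{21}{22}$)
$- \left(62 - -108\right) n{\left(z \right)} = - \frac{\left(62 - -108\right) \left(-21\right)}{22} = - \frac{\left(62 + 108\right) \left(-21\right)}{22} = - \frac{170 \left(-21\right)}{22} = \left(-1\right) \left(- \frac{1785}{11}\right) = \frac{1785}{11}$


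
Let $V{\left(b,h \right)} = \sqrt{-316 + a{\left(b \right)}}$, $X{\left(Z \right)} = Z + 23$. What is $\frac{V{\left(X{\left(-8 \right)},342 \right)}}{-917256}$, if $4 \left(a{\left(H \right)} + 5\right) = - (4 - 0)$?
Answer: $- \frac{i \sqrt{322}}{917256} \approx - 1.9563 \cdot 10^{-5} i$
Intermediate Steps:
$a{\left(H \right)} = -6$ ($a{\left(H \right)} = -5 + \frac{\left(-1\right) \left(4 - 0\right)}{4} = -5 + \frac{\left(-1\right) \left(4 + 0\right)}{4} = -5 + \frac{\left(-1\right) 4}{4} = -5 + \frac{1}{4} \left(-4\right) = -5 - 1 = -6$)
$X{\left(Z \right)} = 23 + Z$
$V{\left(b,h \right)} = i \sqrt{322}$ ($V{\left(b,h \right)} = \sqrt{-316 - 6} = \sqrt{-322} = i \sqrt{322}$)
$\frac{V{\left(X{\left(-8 \right)},342 \right)}}{-917256} = \frac{i \sqrt{322}}{-917256} = i \sqrt{322} \left(- \frac{1}{917256}\right) = - \frac{i \sqrt{322}}{917256}$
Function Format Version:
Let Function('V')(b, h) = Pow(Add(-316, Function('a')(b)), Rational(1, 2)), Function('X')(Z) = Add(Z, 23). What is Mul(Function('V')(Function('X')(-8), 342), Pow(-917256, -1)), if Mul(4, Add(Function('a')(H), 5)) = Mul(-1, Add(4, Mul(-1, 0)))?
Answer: Mul(Rational(-1, 917256), I, Pow(322, Rational(1, 2))) ≈ Mul(-1.9563e-5, I)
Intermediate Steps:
Function('a')(H) = -6 (Function('a')(H) = Add(-5, Mul(Rational(1, 4), Mul(-1, Add(4, Mul(-1, 0))))) = Add(-5, Mul(Rational(1, 4), Mul(-1, Add(4, 0)))) = Add(-5, Mul(Rational(1, 4), Mul(-1, 4))) = Add(-5, Mul(Rational(1, 4), -4)) = Add(-5, -1) = -6)
Function('X')(Z) = Add(23, Z)
Function('V')(b, h) = Mul(I, Pow(322, Rational(1, 2))) (Function('V')(b, h) = Pow(Add(-316, -6), Rational(1, 2)) = Pow(-322, Rational(1, 2)) = Mul(I, Pow(322, Rational(1, 2))))
Mul(Function('V')(Function('X')(-8), 342), Pow(-917256, -1)) = Mul(Mul(I, Pow(322, Rational(1, 2))), Pow(-917256, -1)) = Mul(Mul(I, Pow(322, Rational(1, 2))), Rational(-1, 917256)) = Mul(Rational(-1, 917256), I, Pow(322, Rational(1, 2)))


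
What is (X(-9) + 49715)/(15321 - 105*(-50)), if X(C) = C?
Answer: 49706/20571 ≈ 2.4163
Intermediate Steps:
(X(-9) + 49715)/(15321 - 105*(-50)) = (-9 + 49715)/(15321 - 105*(-50)) = 49706/(15321 + 5250) = 49706/20571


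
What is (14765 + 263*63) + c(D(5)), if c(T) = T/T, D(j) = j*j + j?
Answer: 31335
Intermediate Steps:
D(j) = j + j² (D(j) = j² + j = j + j²)
c(T) = 1
(14765 + 263*63) + c(D(5)) = (14765 + 263*63) + 1 = (14765 + 16569) + 1 = 31334 + 1 = 31335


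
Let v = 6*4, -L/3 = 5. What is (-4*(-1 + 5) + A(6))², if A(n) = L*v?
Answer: 141376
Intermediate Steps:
L = -15 (L = -3*5 = -15)
v = 24
A(n) = -360 (A(n) = -15*24 = -360)
(-4*(-1 + 5) + A(6))² = (-4*(-1 + 5) - 360)² = (-4*4 - 360)² = (-16 - 360)² = (-376)² = 141376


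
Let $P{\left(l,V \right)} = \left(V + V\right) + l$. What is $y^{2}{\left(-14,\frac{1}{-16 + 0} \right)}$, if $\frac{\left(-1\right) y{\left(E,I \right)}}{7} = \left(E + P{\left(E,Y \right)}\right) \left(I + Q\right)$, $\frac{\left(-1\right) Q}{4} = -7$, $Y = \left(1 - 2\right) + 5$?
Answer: $\frac{244766025}{16} \approx 1.5298 \cdot 10^{7}$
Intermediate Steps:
$Y = 4$ ($Y = -1 + 5 = 4$)
$P{\left(l,V \right)} = l + 2 V$ ($P{\left(l,V \right)} = 2 V + l = l + 2 V$)
$Q = 28$ ($Q = \left(-4\right) \left(-7\right) = 28$)
$y{\left(E,I \right)} = - 7 \left(8 + 2 E\right) \left(28 + I\right)$ ($y{\left(E,I \right)} = - 7 \left(E + \left(E + 2 \cdot 4\right)\right) \left(I + 28\right) = - 7 \left(E + \left(E + 8\right)\right) \left(28 + I\right) = - 7 \left(E + \left(8 + E\right)\right) \left(28 + I\right) = - 7 \left(8 + 2 E\right) \left(28 + I\right)$)
$y^{2}{\left(-14,\frac{1}{-16 + 0} \right)} = \left(-1568 - -5488 - \frac{56}{-16 + 0} - - \frac{196}{-16 + 0}\right)^{2} = \left(-1568 + 5488 - \frac{56}{-16} - - \frac{196}{-16}\right)^{2} = \left(-1568 + 5488 - - \frac{7}{2} - \left(-196\right) \left(- \frac{1}{16}\right)\right)^{2} = \left(-1568 + 5488 + \frac{7}{2} - \frac{49}{4}\right)^{2} = \left(\frac{15645}{4}\right)^{2} = \frac{244766025}{16}$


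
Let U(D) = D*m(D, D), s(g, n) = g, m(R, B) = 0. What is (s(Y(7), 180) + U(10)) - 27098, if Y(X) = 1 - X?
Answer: -27104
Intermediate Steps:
U(D) = 0 (U(D) = D*0 = 0)
(s(Y(7), 180) + U(10)) - 27098 = ((1 - 1*7) + 0) - 27098 = ((1 - 7) + 0) - 27098 = (-6 + 0) - 27098 = -6 - 27098 = -27104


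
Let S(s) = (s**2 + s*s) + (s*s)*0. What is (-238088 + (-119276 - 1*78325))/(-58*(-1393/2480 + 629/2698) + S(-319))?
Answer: -728803131640/340475337433 ≈ -2.1405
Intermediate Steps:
S(s) = 2*s**2 (S(s) = (s**2 + s**2) + s**2*0 = 2*s**2 + 0 = 2*s**2)
(-238088 + (-119276 - 1*78325))/(-58*(-1393/2480 + 629/2698) + S(-319)) = (-238088 + (-119276 - 1*78325))/(-58*(-1393/2480 + 629/2698) + 2*(-319)**2) = (-238088 + (-119276 - 78325))/(-58*(-1393*1/2480 + 629*(1/2698)) + 2*101761) = (-238088 - 197601)/(-58*(-1393/2480 + 629/2698) + 203522) = -435689/(-58*(-1099197/3345520) + 203522) = -435689/(31876713/1672760 + 203522) = -435689/340475337433/1672760 = -435689*1672760/340475337433 = -728803131640/340475337433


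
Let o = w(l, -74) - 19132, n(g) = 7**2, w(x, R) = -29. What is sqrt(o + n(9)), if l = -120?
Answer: 2*I*sqrt(4778) ≈ 138.25*I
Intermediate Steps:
n(g) = 49
o = -19161 (o = -29 - 19132 = -19161)
sqrt(o + n(9)) = sqrt(-19161 + 49) = sqrt(-19112) = 2*I*sqrt(4778)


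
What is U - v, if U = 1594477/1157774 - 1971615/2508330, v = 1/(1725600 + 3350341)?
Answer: 145238689672575783/245682249499795537 ≈ 0.59116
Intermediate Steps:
v = 1/5075941 ≈ 1.9701e-7
U = 28613165140/48401320957 (U = 1594477*(1/1157774) - 1971615*1/2508330 = 1594477/1157774 - 131441/167222 = 28613165140/48401320957 ≈ 0.59116)
U - v = 28613165140/48401320957 - 1*1/5075941 = 28613165140/48401320957 - 1/5075941 = 145238689672575783/245682249499795537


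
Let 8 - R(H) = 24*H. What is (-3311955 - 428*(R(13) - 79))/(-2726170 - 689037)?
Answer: 3148031/3415207 ≈ 0.92177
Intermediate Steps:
R(H) = 8 - 24*H
(-3311955 - 428*(R(13) - 79))/(-2726170 - 689037) = (-3311955 - 428*((8 - 24*13) - 79))/(-2726170 - 689037) = (-3311955 - 428*((8 - 312) - 79))/(-3415207) = (-3311955 - 428*(-304 - 79))*(-1/3415207) = (-3311955 - 428*(-383))*(-1/3415207) = (-3311955 + 163924)*(-1/3415207) = -3148031*(-1/3415207) = 3148031/3415207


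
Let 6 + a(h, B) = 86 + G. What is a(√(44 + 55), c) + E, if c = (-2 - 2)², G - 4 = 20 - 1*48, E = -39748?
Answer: -39692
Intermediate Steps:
G = -24 (G = 4 + (20 - 1*48) = 4 + (20 - 48) = 4 - 28 = -24)
c = 16 (c = (-4)² = 16)
a(h, B) = 56 (a(h, B) = -6 + (86 - 24) = -6 + 62 = 56)
a(√(44 + 55), c) + E = 56 - 39748 = -39692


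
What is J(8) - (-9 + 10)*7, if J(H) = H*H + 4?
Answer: 61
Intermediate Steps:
J(H) = 4 + H**2 (J(H) = H**2 + 4 = 4 + H**2)
J(8) - (-9 + 10)*7 = (4 + 8**2) - (-9 + 10)*7 = (4 + 64) - 7 = 68 - 1*7 = 68 - 7 = 61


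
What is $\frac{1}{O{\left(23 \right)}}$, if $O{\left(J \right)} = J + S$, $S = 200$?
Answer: $\frac{1}{223} \approx 0.0044843$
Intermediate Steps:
$O{\left(J \right)} = 200 + J$ ($O{\left(J \right)} = J + 200 = 200 + J$)
$\frac{1}{O{\left(23 \right)}} = \frac{1}{200 + 23} = \frac{1}{223}$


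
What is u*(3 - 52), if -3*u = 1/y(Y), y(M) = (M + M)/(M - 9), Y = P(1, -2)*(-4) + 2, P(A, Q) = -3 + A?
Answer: 49/60 ≈ 0.81667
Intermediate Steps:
Y = 10 (Y = (-3 + 1)*(-4) + 2 = -2*(-4) + 2 = 8 + 2 = 10)
y(M) = 2*M/(-9 + M) (y(M) = (2*M)/(-9 + M) = 2*M/(-9 + M))
u = -1/60 (u = -1/(3*(2*10/(-9 + 10))) = -1/(3*(2*10/1)) = -1/(3*(2*10*1)) = -⅓/20 = -⅓*1/20 = -1/60 ≈ -0.016667)
u*(3 - 52) = -(3 - 52)/60 = -1/60*(-49) = 49/60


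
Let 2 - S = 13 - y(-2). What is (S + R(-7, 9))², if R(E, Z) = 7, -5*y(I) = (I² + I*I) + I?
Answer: 676/25 ≈ 27.040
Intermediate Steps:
y(I) = -2*I²/5 - I/5 (y(I) = -((I² + I*I) + I)/5 = -((I² + I²) + I)/5 = -(2*I² + I)/5 = -(I + 2*I²)/5 = -2*I²/5 - I/5)
S = -61/5 (S = 2 - (13 - (-1)*(-2)*(1 + 2*(-2))/5) = 2 - (13 - (-1)*(-2)*(1 - 4)/5) = 2 - (13 - (-1)*(-2)*(-3)/5) = 2 - (13 - 1*(-6/5)) = 2 - (13 + 6/5) = 2 - 1*71/5 = 2 - 71/5 = -61/5 ≈ -12.200)
(S + R(-7, 9))² = (-61/5 + 7)² = (-26/5)² = 676/25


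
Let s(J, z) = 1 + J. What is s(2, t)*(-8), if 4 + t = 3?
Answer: -24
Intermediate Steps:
t = -1 (t = -4 + 3 = -1)
s(2, t)*(-8) = (1 + 2)*(-8) = 3*(-8) = -24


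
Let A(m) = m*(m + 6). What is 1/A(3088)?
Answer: 1/9554272 ≈ 1.0467e-7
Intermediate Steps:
A(m) = m*(6 + m)
1/A(3088) = 1/(3088*(6 + 3088)) = 1/(3088*3094) = 1/9554272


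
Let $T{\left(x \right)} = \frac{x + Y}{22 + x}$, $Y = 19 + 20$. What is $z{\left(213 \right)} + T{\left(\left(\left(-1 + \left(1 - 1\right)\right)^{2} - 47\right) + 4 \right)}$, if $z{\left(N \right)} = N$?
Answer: $\frac{4263}{20} \approx 213.15$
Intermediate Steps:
$Y = 39$
$T{\left(x \right)} = \frac{39 + x}{22 + x}$ ($T{\left(x \right)} = \frac{x + 39}{22 + x} = \frac{39 + x}{22 + x}$)
$z{\left(213 \right)} + T{\left(\left(\left(-1 + \left(1 - 1\right)\right)^{2} - 47\right) + 4 \right)} = 213 + \frac{39 + \left(\left(\left(-1 + \left(1 - 1\right)\right)^{2} - 47\right) + 4\right)}{22 + \left(\left(\left(-1 + \left(1 - 1\right)\right)^{2} - 47\right) + 4\right)} = 213 + \frac{39 + \left(\left(\left(-1 + 0\right)^{2} - 47\right) + 4\right)}{22 + \left(\left(\left(-1 + 0\right)^{2} - 47\right) + 4\right)} = 213 + \frac{39 + \left(\left(\left(-1\right)^{2} - 47\right) + 4\right)}{22 + \left(\left(\left(-1\right)^{2} - 47\right) + 4\right)} = 213 + \frac{39 + \left(\left(1 - 47\right) + 4\right)}{22 + \left(\left(1 - 47\right) + 4\right)} = 213 + \frac{39 + \left(-46 + 4\right)}{22 + \left(-46 + 4\right)} = 213 + \frac{39 - 42}{22 - 42} = 213 + \frac{1}{-20} \left(-3\right) = 213 - - \frac{3}{20} = 213 + \frac{3}{20} = \frac{4263}{20}$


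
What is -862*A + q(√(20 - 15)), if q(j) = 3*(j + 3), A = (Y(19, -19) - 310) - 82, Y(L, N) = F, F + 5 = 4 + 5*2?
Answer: 330155 + 3*√5 ≈ 3.3016e+5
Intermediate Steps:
F = 9 (F = -5 + (4 + 5*2) = -5 + (4 + 10) = -5 + 14 = 9)
Y(L, N) = 9
A = -383 (A = (9 - 310) - 82 = -301 - 82 = -383)
q(j) = 9 + 3*j (q(j) = 3*(3 + j) = 9 + 3*j)
-862*A + q(√(20 - 15)) = -862*(-383) + (9 + 3*√(20 - 15)) = 330146 + (9 + 3*√5) = 330155 + 3*√5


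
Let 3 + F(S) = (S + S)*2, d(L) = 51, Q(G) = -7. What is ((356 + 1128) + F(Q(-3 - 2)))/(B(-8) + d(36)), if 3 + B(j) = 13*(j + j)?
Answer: -1453/160 ≈ -9.0813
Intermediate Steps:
B(j) = -3 + 26*j (B(j) = -3 + 13*(j + j) = -3 + 13*(2*j) = -3 + 26*j)
F(S) = -3 + 4*S (F(S) = -3 + (S + S)*2 = -3 + (2*S)*2 = -3 + 4*S)
((356 + 1128) + F(Q(-3 - 2)))/(B(-8) + d(36)) = ((356 + 1128) + (-3 + 4*(-7)))/((-3 + 26*(-8)) + 51) = (1484 + (-3 - 28))/((-3 - 208) + 51) = (1484 - 31)/(-211 + 51) = 1453/(-160) = 1453*(-1/160) = -1453/160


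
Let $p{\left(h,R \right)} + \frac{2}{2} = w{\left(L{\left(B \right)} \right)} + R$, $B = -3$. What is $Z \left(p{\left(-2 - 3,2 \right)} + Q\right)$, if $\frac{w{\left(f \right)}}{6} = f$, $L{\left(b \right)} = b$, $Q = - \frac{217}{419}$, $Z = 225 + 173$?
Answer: $- \frac{2921320}{419} \approx -6972.1$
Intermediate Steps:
$Z = 398$
$Q = - \frac{217}{419}$ ($Q = \left(-217\right) \frac{1}{419} = - \frac{217}{419} \approx -0.5179$)
$w{\left(f \right)} = 6 f$
$p{\left(h,R \right)} = -19 + R$ ($p{\left(h,R \right)} = -1 + \left(6 \left(-3\right) + R\right) = -1 + \left(-18 + R\right) = -19 + R$)
$Z \left(p{\left(-2 - 3,2 \right)} + Q\right) = 398 \left(\left(-19 + 2\right) - \frac{217}{419}\right) = 398 \left(-17 - \frac{217}{419}\right) = 398 \left(- \frac{7340}{419}\right) = - \frac{2921320}{419}$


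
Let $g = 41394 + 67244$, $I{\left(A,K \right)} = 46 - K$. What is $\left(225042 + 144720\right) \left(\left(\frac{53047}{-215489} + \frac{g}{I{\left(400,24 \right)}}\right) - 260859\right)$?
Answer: $- \frac{224308770900753294}{2370379} \approx -9.463 \cdot 10^{10}$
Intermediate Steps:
$g = 108638$
$\left(225042 + 144720\right) \left(\left(\frac{53047}{-215489} + \frac{g}{I{\left(400,24 \right)}}\right) - 260859\right) = \left(225042 + 144720\right) \left(\left(\frac{53047}{-215489} + \frac{108638}{46 - 24}\right) - 260859\right) = 369762 \left(\left(53047 \left(- \frac{1}{215489}\right) + \frac{108638}{46 - 24}\right) - 260859\right) = 369762 \left(\left(- \frac{53047}{215489} + \frac{108638}{22}\right) - 260859\right) = 369762 \left(\left(- \frac{53047}{215489} + 108638 \cdot \frac{1}{22}\right) - 260859\right) = 369762 \left(\left(- \frac{53047}{215489} + \frac{54319}{11}\right) - 260859\right) = 369762 \left(\frac{11704563474}{2370379} - 260859\right) = 369762 \left(- \frac{606630132087}{2370379}\right) = - \frac{224308770900753294}{2370379}$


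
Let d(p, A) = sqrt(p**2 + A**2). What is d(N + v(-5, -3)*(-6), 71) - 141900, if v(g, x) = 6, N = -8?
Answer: -141900 + sqrt(6977) ≈ -1.4182e+5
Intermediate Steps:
d(p, A) = sqrt(A**2 + p**2)
d(N + v(-5, -3)*(-6), 71) - 141900 = sqrt(71**2 + (-8 + 6*(-6))**2) - 141900 = sqrt(5041 + (-8 - 36)**2) - 141900 = sqrt(5041 + (-44)**2) - 141900 = sqrt(5041 + 1936) - 141900 = sqrt(6977) - 141900 = -141900 + sqrt(6977)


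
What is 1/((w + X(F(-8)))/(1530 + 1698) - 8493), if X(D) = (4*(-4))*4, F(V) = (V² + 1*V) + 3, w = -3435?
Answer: -3228/27418903 ≈ -0.00011773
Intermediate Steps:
F(V) = 3 + V + V² (F(V) = (V² + V) + 3 = (V + V²) + 3 = 3 + V + V²)
X(D) = -64 (X(D) = -16*4 = -64)
1/((w + X(F(-8)))/(1530 + 1698) - 8493) = 1/((-3435 - 64)/(1530 + 1698) - 8493) = 1/(-3499/3228 - 8493) = 1/(-27418903/3228) = -3228/27418903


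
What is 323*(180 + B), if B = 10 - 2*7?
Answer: 56848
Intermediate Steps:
B = -4 (B = 10 - 14 = -4)
323*(180 + B) = 323*(180 - 4) = 323*176 = 56848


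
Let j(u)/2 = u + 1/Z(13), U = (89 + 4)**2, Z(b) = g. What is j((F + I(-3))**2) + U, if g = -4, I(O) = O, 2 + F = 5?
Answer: 17297/2 ≈ 8648.5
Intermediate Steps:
F = 3 (F = -2 + 5 = 3)
Z(b) = -4
U = 8649 (U = 93**2 = 8649)
j(u) = -1/2 + 2*u (j(u) = 2*(u + 1/(-4)) = 2*(u - 1/4) = 2*(-1/4 + u) = -1/2 + 2*u)
j((F + I(-3))**2) + U = (-1/2 + 2*(3 - 3)**2) + 8649 = (-1/2 + 2*0**2) + 8649 = (-1/2 + 2*0) + 8649 = (-1/2 + 0) + 8649 = -1/2 + 8649 = 17297/2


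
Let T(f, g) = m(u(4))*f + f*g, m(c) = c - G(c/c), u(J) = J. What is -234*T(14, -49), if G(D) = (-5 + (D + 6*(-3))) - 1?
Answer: 72072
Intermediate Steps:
G(D) = -24 + D (G(D) = (-5 + (D - 18)) - 1 = (-5 + (-18 + D)) - 1 = (-23 + D) - 1 = -24 + D)
m(c) = 23 + c (m(c) = c - (-24 + c/c) = c - (-24 + 1) = c - 1*(-23) = c + 23 = 23 + c)
T(f, g) = 27*f + f*g (T(f, g) = (23 + 4)*f + f*g = 27*f + f*g)
-234*T(14, -49) = -3276*(27 - 49) = -3276*(-22) = -234*(-308) = 72072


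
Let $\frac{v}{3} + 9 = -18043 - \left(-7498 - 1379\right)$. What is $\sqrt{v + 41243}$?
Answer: $19 \sqrt{38} \approx 117.12$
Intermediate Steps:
$v = -27525$ ($v = -27 + 3 \left(-18043 - \left(-7498 - 1379\right)\right) = -27 + 3 \left(-18043 - -8877\right) = -27 + 3 \left(-18043 + 8877\right) = -27 + 3 \left(-9166\right) = -27 - 27498 = -27525$)
$\sqrt{v + 41243} = \sqrt{-27525 + 41243} = \sqrt{13718} = 19 \sqrt{38}$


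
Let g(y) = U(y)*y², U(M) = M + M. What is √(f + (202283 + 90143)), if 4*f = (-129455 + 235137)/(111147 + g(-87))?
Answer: √1700861695788526386/2411718 ≈ 540.76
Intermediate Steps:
U(M) = 2*M
g(y) = 2*y³ (g(y) = (2*y)*y² = 2*y³)
f = -52841/2411718 (f = ((-129455 + 235137)/(111147 + 2*(-87)³))/4 = (105682/(111147 + 2*(-658503)))/4 = (105682/(111147 - 1317006))/4 = (105682/(-1205859))/4 = (105682*(-1/1205859))/4 = (¼)*(-105682/1205859) = -52841/2411718 ≈ -0.021910)
√(f + (202283 + 90143)) = √(-52841/2411718 + (202283 + 90143)) = √(-52841/2411718 + 292426) = √(705248995027/2411718) = √1700861695788526386/2411718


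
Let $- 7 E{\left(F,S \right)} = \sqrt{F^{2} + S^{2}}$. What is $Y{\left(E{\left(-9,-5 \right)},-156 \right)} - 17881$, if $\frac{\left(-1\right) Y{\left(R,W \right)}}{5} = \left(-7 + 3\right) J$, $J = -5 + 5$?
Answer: $-17881$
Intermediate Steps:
$J = 0$
$E{\left(F,S \right)} = - \frac{\sqrt{F^{2} + S^{2}}}{7}$
$Y{\left(R,W \right)} = 0$ ($Y{\left(R,W \right)} = - 5 \left(-7 + 3\right) 0 = - 5 \left(\left(-4\right) 0\right) = \left(-5\right) 0 = 0$)
$Y{\left(E{\left(-9,-5 \right)},-156 \right)} - 17881 = 0 - 17881 = -17881$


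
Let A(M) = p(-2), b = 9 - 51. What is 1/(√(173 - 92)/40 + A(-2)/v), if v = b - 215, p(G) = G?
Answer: 10280/2393 ≈ 4.2959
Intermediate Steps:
b = -42
A(M) = -2
v = -257 (v = -42 - 215 = -257)
1/(√(173 - 92)/40 + A(-2)/v) = 1/(√(173 - 92)/40 - 2/(-257)) = 1/(√81*(1/40) - 2*(-1/257)) = 1/(9*(1/40) + 2/257) = 1/(9/40 + 2/257) = 1/(2393/10280) = 10280/2393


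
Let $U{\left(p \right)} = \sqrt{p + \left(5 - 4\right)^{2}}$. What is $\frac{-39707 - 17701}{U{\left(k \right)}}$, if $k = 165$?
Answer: $- \frac{28704 \sqrt{166}}{83} \approx -4455.7$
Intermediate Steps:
$U{\left(p \right)} = \sqrt{1 + p}$ ($U{\left(p \right)} = \sqrt{p + 1^{2}} = \sqrt{p + 1} = \sqrt{1 + p}$)
$\frac{-39707 - 17701}{U{\left(k \right)}} = \frac{-39707 - 17701}{\sqrt{1 + 165}} = - \frac{57408}{\sqrt{166}} = - 57408 \frac{\sqrt{166}}{166} = - \frac{28704 \sqrt{166}}{83}$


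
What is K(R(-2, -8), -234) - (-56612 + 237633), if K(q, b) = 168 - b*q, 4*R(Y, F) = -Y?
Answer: -180736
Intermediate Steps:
R(Y, F) = -Y/4 (R(Y, F) = (-Y)/4 = -Y/4)
K(q, b) = 168 - b*q
K(R(-2, -8), -234) - (-56612 + 237633) = (168 - 1*(-234)*(-¼*(-2))) - (-56612 + 237633) = (168 - 1*(-234)*½) - 1*181021 = (168 + 117) - 181021 = 285 - 181021 = -180736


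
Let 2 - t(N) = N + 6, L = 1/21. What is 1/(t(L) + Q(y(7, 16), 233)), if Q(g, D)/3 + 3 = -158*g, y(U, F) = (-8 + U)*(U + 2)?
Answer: 21/89312 ≈ 0.00023513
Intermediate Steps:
y(U, F) = (-8 + U)*(2 + U)
L = 1/21 ≈ 0.047619
Q(g, D) = -9 - 474*g (Q(g, D) = -9 + 3*(-158*g) = -9 - 474*g)
t(N) = -4 - N (t(N) = 2 - (N + 6) = 2 - (6 + N) = 2 + (-6 - N) = -4 - N)
1/(t(L) + Q(y(7, 16), 233)) = 1/((-4 - 1*1/21) + (-9 - 474*(-16 + 7**2 - 6*7))) = 1/((-4 - 1/21) + (-9 - 474*(-16 + 49 - 42))) = 1/(-85/21 + (-9 - 474*(-9))) = 1/(-85/21 + (-9 + 4266)) = 1/(-85/21 + 4257) = 1/(89312/21) = 21/89312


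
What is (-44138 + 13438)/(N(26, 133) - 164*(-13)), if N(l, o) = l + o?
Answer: -30700/2291 ≈ -13.400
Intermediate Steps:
(-44138 + 13438)/(N(26, 133) - 164*(-13)) = (-44138 + 13438)/((26 + 133) - 164*(-13)) = -30700/(159 + 2132) = -30700/2291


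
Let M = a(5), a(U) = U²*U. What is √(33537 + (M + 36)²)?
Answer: √59458 ≈ 243.84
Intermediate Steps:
a(U) = U³
M = 125 (M = 5³ = 125)
√(33537 + (M + 36)²) = √(33537 + (125 + 36)²) = √(33537 + 161²) = √(33537 + 25921) = √59458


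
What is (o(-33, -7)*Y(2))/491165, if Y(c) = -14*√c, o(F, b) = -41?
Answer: 574*√2/491165 ≈ 0.0016527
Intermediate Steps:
(o(-33, -7)*Y(2))/491165 = -(-574)*√2/491165 = (574*√2)*(1/491165) = 574*√2/491165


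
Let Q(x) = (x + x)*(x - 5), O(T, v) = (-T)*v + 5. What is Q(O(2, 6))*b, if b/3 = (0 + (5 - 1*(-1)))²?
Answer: 18144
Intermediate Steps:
O(T, v) = 5 - T*v (O(T, v) = -T*v + 5 = 5 - T*v)
Q(x) = 2*x*(-5 + x) (Q(x) = (2*x)*(-5 + x) = 2*x*(-5 + x))
b = 108 (b = 3*(0 + (5 - 1*(-1)))² = 3*(0 + (5 + 1))² = 3*(0 + 6)² = 3*6² = 3*36 = 108)
Q(O(2, 6))*b = (2*(5 - 1*2*6)*(-5 + (5 - 1*2*6)))*108 = (2*(5 - 12)*(-5 + (5 - 12)))*108 = (2*(-7)*(-5 - 7))*108 = (2*(-7)*(-12))*108 = 168*108 = 18144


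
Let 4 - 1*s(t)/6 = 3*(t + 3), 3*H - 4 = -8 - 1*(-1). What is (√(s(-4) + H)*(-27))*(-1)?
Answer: 27*√41 ≈ 172.88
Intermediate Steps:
H = -1 (H = 4/3 + (-8 - 1*(-1))/3 = 4/3 + (-8 + 1)/3 = 4/3 + (⅓)*(-7) = 4/3 - 7/3 = -1)
s(t) = -30 - 18*t (s(t) = 24 - 18*(t + 3) = 24 - 18*(3 + t) = 24 - 6*(9 + 3*t) = 24 + (-54 - 18*t) = -30 - 18*t)
(√(s(-4) + H)*(-27))*(-1) = (√((-30 - 18*(-4)) - 1)*(-27))*(-1) = (√((-30 + 72) - 1)*(-27))*(-1) = (√(42 - 1)*(-27))*(-1) = (√41*(-27))*(-1) = -27*√41*(-1) = 27*√41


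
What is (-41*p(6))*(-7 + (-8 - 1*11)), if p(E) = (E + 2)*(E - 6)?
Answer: 0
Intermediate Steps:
p(E) = (-6 + E)*(2 + E) (p(E) = (2 + E)*(-6 + E) = (-6 + E)*(2 + E))
(-41*p(6))*(-7 + (-8 - 1*11)) = (-41*(-12 + 6**2 - 4*6))*(-7 + (-8 - 1*11)) = (-41*(-12 + 36 - 24))*(-7 + (-8 - 11)) = (-41*0)*(-7 - 19) = 0*(-26) = 0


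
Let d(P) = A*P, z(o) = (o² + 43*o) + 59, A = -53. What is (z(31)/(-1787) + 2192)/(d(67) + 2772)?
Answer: -3914751/1392073 ≈ -2.8122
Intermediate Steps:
z(o) = 59 + o² + 43*o
d(P) = -53*P
(z(31)/(-1787) + 2192)/(d(67) + 2772) = ((59 + 31² + 43*31)/(-1787) + 2192)/(-53*67 + 2772) = ((59 + 961 + 1333)*(-1/1787) + 2192)/(-3551 + 2772) = (2353*(-1/1787) + 2192)/(-779) = (-2353/1787 + 2192)*(-1/779) = (3914751/1787)*(-1/779) = -3914751/1392073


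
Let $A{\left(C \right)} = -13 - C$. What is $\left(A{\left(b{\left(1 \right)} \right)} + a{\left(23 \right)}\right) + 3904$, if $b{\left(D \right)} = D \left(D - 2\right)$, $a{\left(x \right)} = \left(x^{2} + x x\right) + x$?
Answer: $4973$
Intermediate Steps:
$a{\left(x \right)} = x + 2 x^{2}$ ($a{\left(x \right)} = \left(x^{2} + x^{2}\right) + x = 2 x^{2} + x = x + 2 x^{2}$)
$b{\left(D \right)} = D \left(-2 + D\right)$
$\left(A{\left(b{\left(1 \right)} \right)} + a{\left(23 \right)}\right) + 3904 = \left(\left(-13 - 1 \left(-2 + 1\right)\right) + 23 \left(1 + 2 \cdot 23\right)\right) + 3904 = \left(\left(-13 - 1 \left(-1\right)\right) + 23 \left(1 + 46\right)\right) + 3904 = \left(\left(-13 - -1\right) + 23 \cdot 47\right) + 3904 = \left(\left(-13 + 1\right) + 1081\right) + 3904 = \left(-12 + 1081\right) + 3904 = 1069 + 3904 = 4973$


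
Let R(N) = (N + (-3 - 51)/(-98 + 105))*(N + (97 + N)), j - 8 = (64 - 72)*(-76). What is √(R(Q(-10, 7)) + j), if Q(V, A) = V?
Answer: 2*I*√187 ≈ 27.35*I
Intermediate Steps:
j = 616 (j = 8 + (64 - 72)*(-76) = 8 - 8*(-76) = 8 + 608 = 616)
R(N) = (97 + 2*N)*(-54/7 + N) (R(N) = (N - 54/7)*(97 + 2*N) = (-54/7 + N)*(97 + 2*N) = (97 + 2*N)*(-54/7 + N))
√(R(Q(-10, 7)) + j) = √((-5238/7 + 2*(-10)² + (571/7)*(-10)) + 616) = √((-5238/7 + 2*100 - 5710/7) + 616) = √((-5238/7 + 200 - 5710/7) + 616) = √(-1364 + 616) = √(-748) = 2*I*√187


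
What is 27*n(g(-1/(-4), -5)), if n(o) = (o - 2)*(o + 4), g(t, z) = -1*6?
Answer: 432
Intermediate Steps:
g(t, z) = -6
n(o) = (-2 + o)*(4 + o)
27*n(g(-1/(-4), -5)) = 27*(-8 + (-6)² + 2*(-6)) = 27*(-8 + 36 - 12) = 27*16 = 432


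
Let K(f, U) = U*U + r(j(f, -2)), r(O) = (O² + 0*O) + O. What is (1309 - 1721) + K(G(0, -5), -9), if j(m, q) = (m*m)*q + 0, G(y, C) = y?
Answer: -331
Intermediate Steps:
j(m, q) = q*m² (j(m, q) = m²*q + 0 = q*m² + 0 = q*m²)
r(O) = O + O² (r(O) = (O² + 0) + O = O² + O = O + O²)
K(f, U) = U² - 2*f²*(1 - 2*f²) (K(f, U) = U*U + (-2*f²)*(1 - 2*f²) = U² - 2*f²*(1 - 2*f²))
(1309 - 1721) + K(G(0, -5), -9) = (1309 - 1721) + ((-9)² - 2*0² + 4*0⁴) = -412 + (81 - 2*0 + 4*0) = -412 + (81 + 0 + 0) = -412 + 81 = -331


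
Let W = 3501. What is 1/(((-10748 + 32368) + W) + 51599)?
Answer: 1/76720 ≈ 1.3034e-5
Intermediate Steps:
1/(((-10748 + 32368) + W) + 51599) = 1/(((-10748 + 32368) + 3501) + 51599) = 1/((21620 + 3501) + 51599) = 1/(25121 + 51599) = 1/76720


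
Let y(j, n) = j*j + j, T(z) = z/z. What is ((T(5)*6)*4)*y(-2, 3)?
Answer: 48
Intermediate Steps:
T(z) = 1
y(j, n) = j + j² (y(j, n) = j² + j = j + j²)
((T(5)*6)*4)*y(-2, 3) = ((1*6)*4)*(-2*(1 - 2)) = (6*4)*(-2*(-1)) = 24*2 = 48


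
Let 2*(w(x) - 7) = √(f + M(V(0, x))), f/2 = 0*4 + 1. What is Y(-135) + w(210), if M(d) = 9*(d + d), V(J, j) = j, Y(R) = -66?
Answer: -59 + √3782/2 ≈ -28.251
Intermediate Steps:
f = 2 (f = 2*(0*4 + 1) = 2*(0 + 1) = 2*1 = 2)
M(d) = 18*d (M(d) = 9*(2*d) = 18*d)
w(x) = 7 + √(2 + 18*x)/2
Y(-135) + w(210) = -66 + (7 + √(2 + 18*210)/2) = -66 + (7 + √(2 + 3780)/2) = -66 + (7 + √3782/2) = -59 + √3782/2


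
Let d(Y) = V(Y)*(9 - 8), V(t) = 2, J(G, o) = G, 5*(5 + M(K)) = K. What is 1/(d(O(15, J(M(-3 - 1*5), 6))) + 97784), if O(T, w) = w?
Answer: 1/97786 ≈ 1.0226e-5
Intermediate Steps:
M(K) = -5 + K/5
d(Y) = 2 (d(Y) = 2*(9 - 8) = 2*1 = 2)
1/(d(O(15, J(M(-3 - 1*5), 6))) + 97784) = 1/(2 + 97784) = 1/97786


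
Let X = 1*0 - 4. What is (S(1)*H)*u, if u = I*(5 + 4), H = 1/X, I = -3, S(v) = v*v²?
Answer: 27/4 ≈ 6.7500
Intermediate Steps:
X = -4 (X = 0 - 4 = -4)
S(v) = v³
H = -¼ (H = 1/(-4) = -¼ ≈ -0.25000)
u = -27 (u = -3*(5 + 4) = -3*9 = -27)
(S(1)*H)*u = (1³*(-¼))*(-27) = (1*(-¼))*(-27) = -¼*(-27) = 27/4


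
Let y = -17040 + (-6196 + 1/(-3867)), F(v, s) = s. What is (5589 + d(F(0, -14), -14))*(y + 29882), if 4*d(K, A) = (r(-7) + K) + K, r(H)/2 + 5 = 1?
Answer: 47802150660/1289 ≈ 3.7085e+7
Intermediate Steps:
r(H) = -8 (r(H) = -10 + 2*1 = -10 + 2 = -8)
d(K, A) = -2 + K/2 (d(K, A) = ((-8 + K) + K)/4 = (-8 + 2*K)/4 = -2 + K/2)
y = -89853613/3867 (y = -17040 + (-6196 - 1/3867) = -17040 - 23959933/3867 = -89853613/3867 ≈ -23236.)
(5589 + d(F(0, -14), -14))*(y + 29882) = (5589 + (-2 + (½)*(-14)))*(-89853613/3867 + 29882) = (5589 + (-2 - 7))*(25700081/3867) = (5589 - 9)*(25700081/3867) = 5580*(25700081/3867) = 47802150660/1289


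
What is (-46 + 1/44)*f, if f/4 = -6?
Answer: 12138/11 ≈ 1103.5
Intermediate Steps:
f = -24 (f = 4*(-6) = -24)
(-46 + 1/44)*f = (-46 + 1/44)*(-24) = -2023/44*(-24) = 12138/11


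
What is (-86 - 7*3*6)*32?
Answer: -6784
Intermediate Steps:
(-86 - 7*3*6)*32 = (-86 - 21*6)*32 = (-86 - 126)*32 = -212*32 = -6784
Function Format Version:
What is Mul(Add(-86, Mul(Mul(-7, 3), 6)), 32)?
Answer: -6784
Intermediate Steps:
Mul(Add(-86, Mul(Mul(-7, 3), 6)), 32) = Mul(Add(-86, Mul(-21, 6)), 32) = Mul(Add(-86, -126), 32) = Mul(-212, 32) = -6784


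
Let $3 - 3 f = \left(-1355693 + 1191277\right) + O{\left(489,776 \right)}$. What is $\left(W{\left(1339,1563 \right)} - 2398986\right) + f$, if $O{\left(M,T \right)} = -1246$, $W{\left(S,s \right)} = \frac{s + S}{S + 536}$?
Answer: $- \frac{1464851741}{625} \approx -2.3438 \cdot 10^{6}$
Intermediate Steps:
$W{\left(S,s \right)} = \frac{S + s}{536 + S}$
$f = \frac{165665}{3}$ ($f = 1 - \frac{\left(-1355693 + 1191277\right) - 1246}{3} = 1 - \frac{-164416 - 1246}{3} = 1 - - \frac{165662}{3} = 1 + \frac{165662}{3} = \frac{165665}{3} \approx 55222.0$)
$\left(W{\left(1339,1563 \right)} - 2398986\right) + f = \left(\frac{1339 + 1563}{536 + 1339} - 2398986\right) + \frac{165665}{3} = \left(\frac{1}{1875} \cdot 2902 - 2398986\right) + \frac{165665}{3} = \left(\frac{2902}{1875} - 2398986\right) + \frac{165665}{3} = - \frac{4498095848}{1875} + \frac{165665}{3} = - \frac{1464851741}{625}$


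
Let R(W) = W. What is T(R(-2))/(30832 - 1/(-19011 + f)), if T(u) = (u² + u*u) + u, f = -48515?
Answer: 135052/693987211 ≈ 0.00019460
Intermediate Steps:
T(u) = u + 2*u² (T(u) = (u² + u²) + u = 2*u² + u = u + 2*u²)
T(R(-2))/(30832 - 1/(-19011 + f)) = (-2*(1 + 2*(-2)))/(30832 - 1/(-19011 - 48515)) = (-2*(1 - 4))/(30832 - 1/(-67526)) = (-2*(-3))/(30832 - 1*(-1/67526)) = 6/(30832 + 1/67526) = 6/(2081961633/67526) = 6*(67526/2081961633) = 135052/693987211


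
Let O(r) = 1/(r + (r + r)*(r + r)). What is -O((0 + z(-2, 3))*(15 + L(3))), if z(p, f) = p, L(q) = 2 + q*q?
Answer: -1/10764 ≈ -9.2902e-5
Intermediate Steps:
L(q) = 2 + q²
O(r) = 1/(r + 4*r²) (O(r) = 1/(r + (2*r)*(2*r)) = 1/(r + 4*r²))
-O((0 + z(-2, 3))*(15 + L(3))) = -1/(((0 - 2)*(15 + (2 + 3²)))*(1 + 4*((0 - 2)*(15 + (2 + 3²))))) = -1/(((-2*(15 + (2 + 9))))*(1 + 4*(-2*(15 + (2 + 9))))) = -1/(((-2*(15 + 11)))*(1 + 4*(-2*(15 + 11)))) = -1/(((-2*26))*(1 + 4*(-2*26))) = -1/((-52)*(1 + 4*(-52))) = -(-1)/(52*(1 - 208)) = -(-1)/(52*(-207)) = -(-1)*(-1)/(52*207) = -1*1/10764 = -1/10764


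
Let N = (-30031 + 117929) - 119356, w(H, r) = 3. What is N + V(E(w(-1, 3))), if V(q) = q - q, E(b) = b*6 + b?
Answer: -31458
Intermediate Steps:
E(b) = 7*b (E(b) = 6*b + b = 7*b)
V(q) = 0
N = -31458 (N = 87898 - 119356 = -31458)
N + V(E(w(-1, 3))) = -31458 + 0 = -31458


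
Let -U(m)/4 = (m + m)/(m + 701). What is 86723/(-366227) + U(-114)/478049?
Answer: -24335420092625/102768702809201 ≈ -0.23680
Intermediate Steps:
U(m) = -8*m/(701 + m) (U(m) = -4*(m + m)/(m + 701) = -4*2*m/(701 + m) = -8*m/(701 + m))
86723/(-366227) + U(-114)/478049 = 86723/(-366227) - 8*(-114)/(701 - 114)/478049 = 86723*(-1/366227) - 8*(-114)/587*(1/478049) = -86723/366227 - 8*(-114)*1/587*(1/478049) = -86723/366227 + (912/587)*(1/478049) = -86723/366227 + 912/280614763 = -24335420092625/102768702809201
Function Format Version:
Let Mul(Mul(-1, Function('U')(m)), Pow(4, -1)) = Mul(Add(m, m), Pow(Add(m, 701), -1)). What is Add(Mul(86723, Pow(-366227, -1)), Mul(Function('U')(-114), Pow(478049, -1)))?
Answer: Rational(-24335420092625, 102768702809201) ≈ -0.23680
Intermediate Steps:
Function('U')(m) = Mul(-8, m, Pow(Add(701, m), -1)) (Function('U')(m) = Mul(-4, Mul(Add(m, m), Pow(Add(m, 701), -1))) = Mul(-4, Mul(Mul(2, m), Pow(Add(701, m), -1))) = Mul(-4, Mul(2, m, Pow(Add(701, m), -1))) = Mul(-8, m, Pow(Add(701, m), -1)))
Add(Mul(86723, Pow(-366227, -1)), Mul(Function('U')(-114), Pow(478049, -1))) = Add(Mul(86723, Pow(-366227, -1)), Mul(Mul(-8, -114, Pow(Add(701, -114), -1)), Pow(478049, -1))) = Add(Mul(86723, Rational(-1, 366227)), Mul(Mul(-8, -114, Pow(587, -1)), Rational(1, 478049))) = Add(Rational(-86723, 366227), Mul(Mul(-8, -114, Rational(1, 587)), Rational(1, 478049))) = Add(Rational(-86723, 366227), Mul(Rational(912, 587), Rational(1, 478049))) = Add(Rational(-86723, 366227), Rational(912, 280614763)) = Rational(-24335420092625, 102768702809201)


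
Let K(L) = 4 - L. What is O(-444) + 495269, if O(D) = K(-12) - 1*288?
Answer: 494997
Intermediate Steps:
O(D) = -272 (O(D) = (4 - 1*(-12)) - 1*288 = (4 + 12) - 288 = 16 - 288 = -272)
O(-444) + 495269 = -272 + 495269 = 494997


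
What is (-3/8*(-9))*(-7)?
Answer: -189/8 ≈ -23.625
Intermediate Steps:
(-3/8*(-9))*(-7) = (-3*⅛*(-9))*(-7) = -3/8*(-9)*(-7) = (27/8)*(-7) = -189/8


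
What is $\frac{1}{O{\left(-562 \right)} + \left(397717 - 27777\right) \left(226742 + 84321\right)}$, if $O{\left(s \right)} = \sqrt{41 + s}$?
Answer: $\frac{115074646220}{13242174202658160288921} - \frac{i \sqrt{521}}{13242174202658160288921} \approx 8.69 \cdot 10^{-12} - 1.7237 \cdot 10^{-21} i$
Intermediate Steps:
$\frac{1}{O{\left(-562 \right)} + \left(397717 - 27777\right) \left(226742 + 84321\right)} = \frac{1}{\sqrt{41 - 562} + \left(397717 - 27777\right) \left(226742 + 84321\right)} = \frac{1}{\sqrt{-521} + 369940 \cdot 311063} = \frac{1}{i \sqrt{521} + 115074646220} = \frac{1}{115074646220 + i \sqrt{521}}$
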